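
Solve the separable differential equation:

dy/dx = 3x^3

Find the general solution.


Integrate both sides with respect to x: y = ∫ 3x^3 dx = (3/4)x^4 + C.


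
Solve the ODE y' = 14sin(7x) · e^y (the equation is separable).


Separate: e^(-y) dy = 14sin(7x) dx.
Integrate: -e^(-y) = -2cos(7x) + C₀.
Rearrange: e^(-y) = 2cos(7x) + C.


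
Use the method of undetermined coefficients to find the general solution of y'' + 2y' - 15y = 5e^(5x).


Characteristic roots of r² + 2r - 15 = 0 are -5, 3.
y_h = C₁e^(-5x) + C₂e^(3x).
Forcing exponent 5 is not a characteristic root; try y_p = Ae^(5x).
Substitute: A·(25 + (2)·5 + (-15)) = A·20 = 5, so A = 1/4.
General solution: y = C₁e^(-5x) + C₂e^(3x) + (1/4)e^(5x).


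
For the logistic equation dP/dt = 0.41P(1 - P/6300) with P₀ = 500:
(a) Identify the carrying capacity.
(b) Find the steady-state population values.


Logistic ODE dP/dt = 0.41P(1 - P/6300) has equilibria where dP/dt = 0, i.e. P = 0 or P = 6300.
The coefficient (1 - P/K) = 0 when P = K, identifying K = 6300 as the carrying capacity.
(a) K = 6300; (b) equilibria P = 0 and P = 6300.


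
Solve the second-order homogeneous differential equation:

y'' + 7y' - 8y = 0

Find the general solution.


Characteristic equation: r² + 7r - 8 = 0.
Factor: (r + 8)(r - 1) = 0 ⇒ r = -8, 1 (distinct real).
General solution: y = C₁e^(-8x) + C₂e^(x).


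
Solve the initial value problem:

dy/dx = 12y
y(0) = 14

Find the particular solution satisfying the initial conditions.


General solution of y' = 12y is y = Ce^(12x).
Apply y(0) = 14: C = 14.
Particular solution: y = 14e^(12x).


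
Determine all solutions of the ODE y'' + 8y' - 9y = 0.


Characteristic equation: r² + 8r - 9 = 0.
Factor: (r - 1)(r + 9) = 0 ⇒ r = 1, -9 (distinct real).
General solution: y = C₁e^(x) + C₂e^(-9x).


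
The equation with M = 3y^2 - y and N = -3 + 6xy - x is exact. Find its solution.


Check exactness: ∂M/∂y = 6y - 1 and ∂N/∂x = 6y - 1; equal, so the equation is exact.
Integrate M with respect to x (treating y as constant): ∫M dx = 3xy^2 - xy + h(y).
Differentiate w.r.t. y and set equal to N: the x-dependent terms already match, leaving h'(y) = -3. Integrate: h(y) = -3y.
So F(x,y) = -3y + 3xy^2 - xy.
General solution: -3y + 3xy^2 - xy = C.


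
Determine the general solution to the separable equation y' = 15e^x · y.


Separate variables: dy/y = 15e^x dx.
Integrate: ln|y| = 15e^x + C₀.
Exponentiate: y = Ce^(15e^x).


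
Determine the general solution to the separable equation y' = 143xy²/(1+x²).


Separate: dy/y² = 143x/(1+x²) dx.
Integrate LHS: ∫ dy/y² = -1/y.
Integrate RHS via u = 1+x²: (143/2)ln(1+x²) + C.
Result: -1/y = (143/2)ln(1+x²) + C.


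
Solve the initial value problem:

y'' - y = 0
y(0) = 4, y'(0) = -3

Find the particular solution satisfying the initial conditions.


Characteristic roots of r² - 1 = 0 are -1, 1.
General solution y = c₁ e^(-x) + c₂ e^(x).
Apply y(0) = 4: c₁ + c₂ = 4. Apply y'(0) = -3: -1 c₁ + 1 c₂ = -3.
Solve: c₁ = 7/2, c₂ = 1/2.
Particular solution: y = (7/2)e^(-x) + (1/2)e^(x).


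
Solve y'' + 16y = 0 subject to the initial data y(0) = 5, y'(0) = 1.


Characteristic roots of r² + 16 = 0 are ±4i, so y = C₁cos(4x) + C₂sin(4x).
Apply y(0) = 5: C₁ = 5. Differentiate and apply y'(0) = 1: 4·C₂ = 1, so C₂ = 1/4.
Particular solution: y = 5cos(4x) + (1/4)sin(4x).


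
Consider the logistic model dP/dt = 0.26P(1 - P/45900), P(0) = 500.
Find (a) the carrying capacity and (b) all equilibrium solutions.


Logistic ODE dP/dt = 0.26P(1 - P/45900) has equilibria where dP/dt = 0, i.e. P = 0 or P = 45900.
The coefficient (1 - P/K) = 0 when P = K, identifying K = 45900 as the carrying capacity.
(a) K = 45900; (b) equilibria P = 0 and P = 45900.


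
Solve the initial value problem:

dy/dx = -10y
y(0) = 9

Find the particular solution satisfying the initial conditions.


General solution of y' = -10y is y = Ce^(-10x).
Apply y(0) = 9: C = 9.
Particular solution: y = 9e^(-10x).


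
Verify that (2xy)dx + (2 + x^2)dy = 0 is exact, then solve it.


Check exactness: ∂M/∂y = 2x and ∂N/∂x = 2x; equal, so the equation is exact.
Integrate M with respect to x (treating y as constant): ∫M dx = x^2y + h(y).
Differentiate w.r.t. y and set equal to N: the x-dependent terms already match, leaving h'(y) = 2. Integrate: h(y) = 2y.
So F(x,y) = 2y + x^2y.
General solution: 2y + x^2y = C.


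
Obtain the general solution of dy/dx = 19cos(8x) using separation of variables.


g(y) = 1, so integrate directly: y = ∫ 19cos(8x) dx = (19/8)sin(8x) + C.


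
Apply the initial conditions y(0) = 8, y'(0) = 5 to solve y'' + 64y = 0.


Characteristic roots of r² + 64 = 0 are ±8i, so y = C₁cos(8x) + C₂sin(8x).
Apply y(0) = 8: C₁ = 8. Differentiate and apply y'(0) = 5: 8·C₂ = 5, so C₂ = 5/8.
Particular solution: y = 8cos(8x) + (5/8)sin(8x).


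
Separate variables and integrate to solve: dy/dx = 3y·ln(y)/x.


Separate: dy/[y ln(y)] = 3 dx/x.
Substitute u = ln(y): du/u = 3 dx/x.
Integrate: ln|ln(y)| = 3ln|x| + C₀, hence ln(y) = C·x^3.


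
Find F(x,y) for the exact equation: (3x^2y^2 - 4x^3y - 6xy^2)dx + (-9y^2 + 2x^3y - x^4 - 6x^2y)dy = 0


Check exactness: ∂M/∂y = 6x^2y - 4x^3 - 12xy and ∂N/∂x = 6x^2y - 4x^3 - 12xy; equal, so the equation is exact.
Integrate M with respect to x (treating y as constant): ∫M dx = x^3y^2 - x^4y - 3x^2y^2 + h(y).
Differentiate w.r.t. y and set equal to N: the x-dependent terms already match, leaving h'(y) = -9y^2. Integrate: h(y) = -3y^3.
So F(x,y) = -3y^3 + x^3y^2 - x^4y - 3x^2y^2.
General solution: -3y^3 + x^3y^2 - x^4y - 3x^2y^2 = C.


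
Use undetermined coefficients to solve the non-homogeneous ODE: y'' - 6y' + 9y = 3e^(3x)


Characteristic polynomial (r - 3)² = 0; repeated root r = 3.
y_h = (C₁ + C₂x)e^(3x). Forcing matches the repeated root (resonance), so try y_p = Ax² e^(3x).
Substitute and solve for A: 2A = 3, so A = 3/2.
General solution: y = (C₁ + C₂x + (3/2)x²)e^(3x).


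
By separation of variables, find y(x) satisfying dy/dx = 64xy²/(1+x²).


Separate: dy/y² = 64x/(1+x²) dx.
Integrate LHS: ∫ dy/y² = -1/y.
Integrate RHS via u = 1+x²: 32ln(1+x²) + C.
Result: -1/y = 32ln(1+x²) + C.


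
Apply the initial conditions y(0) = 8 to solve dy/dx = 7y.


General solution of y' = 7y is y = Ce^(7x).
Apply y(0) = 8: C = 8.
Particular solution: y = 8e^(7x).


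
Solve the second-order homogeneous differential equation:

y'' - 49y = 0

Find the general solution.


Characteristic equation: r² - 49 = 0.
Factor: (r - 7)(r + 7) = 0 ⇒ r = 7, -7 (distinct real).
General solution: y = C₁e^(7x) + C₂e^(-7x).


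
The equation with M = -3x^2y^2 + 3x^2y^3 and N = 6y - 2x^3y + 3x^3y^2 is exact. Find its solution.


Check exactness: ∂M/∂y = -6x^2y + 9x^2y^2 and ∂N/∂x = -6x^2y + 9x^2y^2; equal, so the equation is exact.
Integrate M with respect to x (treating y as constant): ∫M dx = -x^3y^2 + x^3y^3 + h(y).
Differentiate w.r.t. y and set equal to N: the x-dependent terms already match, leaving h'(y) = 6y. Integrate: h(y) = 3y^2.
So F(x,y) = 3y^2 - x^3y^2 + x^3y^3.
General solution: 3y^2 - x^3y^2 + x^3y^3 = C.


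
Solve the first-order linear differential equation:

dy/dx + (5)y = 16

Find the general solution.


P(x) = 5, Q(x) = 16; integrating factor μ = e^(5x).
(μ y)' = 16e^(5x) ⇒ μ y = (16/5)e^(5x) + C.
Divide by μ: y = 16/5 + Ce^(-5x).


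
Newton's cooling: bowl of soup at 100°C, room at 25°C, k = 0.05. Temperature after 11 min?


Newton's law: dT/dt = -k(T - T_a) has solution T(t) = T_a + (T₀ - T_a)e^(-kt).
Plug in T_a = 25, T₀ = 100, k = 0.05, t = 11: T(11) = 25 + (75)e^(-0.55) ≈ 68.3°C.


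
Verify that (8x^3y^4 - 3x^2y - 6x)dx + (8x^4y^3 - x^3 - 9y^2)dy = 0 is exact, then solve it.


Check exactness: ∂M/∂y = 32x^3y^3 - 3x^2 and ∂N/∂x = 32x^3y^3 - 3x^2; equal, so the equation is exact.
Integrate M with respect to x (treating y as constant): ∫M dx = 2x^4y^4 - x^3y - 3x^2 + h(y).
Differentiate w.r.t. y and set equal to N: the x-dependent terms already match, leaving h'(y) = -9y^2. Integrate: h(y) = -3y^3.
So F(x,y) = 2x^4y^4 - x^3y - 3x^2 - 3y^3.
General solution: 2x^4y^4 - x^3y - 3x^2 - 3y^3 = C.


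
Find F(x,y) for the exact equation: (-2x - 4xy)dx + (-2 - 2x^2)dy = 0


Check exactness: ∂M/∂y = -4x and ∂N/∂x = -4x; equal, so the equation is exact.
Integrate M with respect to x (treating y as constant): ∫M dx = -x^2 - 2x^2y + h(y).
Differentiate w.r.t. y and set equal to N: the x-dependent terms already match, leaving h'(y) = -2. Integrate: h(y) = -2y.
So F(x,y) = -2y - x^2 - 2x^2y.
General solution: -2y - x^2 - 2x^2y = C.


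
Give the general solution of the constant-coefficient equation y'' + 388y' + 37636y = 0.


Characteristic equation: r² + 388r + 37636 = 0, i.e. (r + 194)² = 0.
Repeated root r = -194; include an x factor for the second linearly independent solution.
General solution: y = (C₁ + C₂x)e^(-194x).


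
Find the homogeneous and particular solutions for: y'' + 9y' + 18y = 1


Characteristic roots of r² + 9r + 18 = 0 are -6, -3.
y_h = C₁e^(-6x) + C₂e^(-3x).
Constant forcing; try y_p = A. Then 18A = 1 ⇒ A = 1/18.
General solution: y = C₁e^(-6x) + C₂e^(-3x) + 1/18.


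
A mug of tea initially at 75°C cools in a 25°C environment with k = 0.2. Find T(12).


Newton's law: dT/dt = -k(T - T_a) has solution T(t) = T_a + (T₀ - T_a)e^(-kt).
Plug in T_a = 25, T₀ = 75, k = 0.2, t = 12: T(12) = 25 + (50)e^(-2.40) ≈ 29.5°C.


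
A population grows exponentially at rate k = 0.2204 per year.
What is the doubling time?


Exponential growth: P(t) = P₀ e^(0.2204t). Set P(t)/P₀ = 2: e^(0.2204t) = 2.
Solve: t = ln(2)/0.2204 ≈ 3.14 years.


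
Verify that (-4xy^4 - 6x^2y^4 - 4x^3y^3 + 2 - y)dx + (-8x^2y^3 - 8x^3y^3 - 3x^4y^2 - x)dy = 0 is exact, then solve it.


Check exactness: ∂M/∂y = -16xy^3 - 24x^2y^3 - 12x^3y^2 - 1 and ∂N/∂x = -16xy^3 - 24x^2y^3 - 12x^3y^2 - 1; equal, so the equation is exact.
Integrate M with respect to x (treating y as constant): ∫M dx = -2x^2y^4 - 2x^3y^4 - x^4y^3 + 2x - xy + h(y).
Differentiate w.r.t. y and set equal to N: all terms match, so h'(y) = 0 and h is a constant absorbed into C.
General solution: -2x^2y^4 - 2x^3y^4 - x^4y^3 + 2x - xy = C.


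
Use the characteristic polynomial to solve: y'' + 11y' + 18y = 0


Characteristic equation: r² + 11r + 18 = 0.
Factor: (r + 2)(r + 9) = 0 ⇒ r = -2, -9 (distinct real).
General solution: y = C₁e^(-2x) + C₂e^(-9x).


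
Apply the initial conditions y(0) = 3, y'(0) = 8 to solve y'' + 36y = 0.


Characteristic roots of r² + 36 = 0 are ±6i, so y = C₁cos(6x) + C₂sin(6x).
Apply y(0) = 3: C₁ = 3. Differentiate and apply y'(0) = 8: 6·C₂ = 8, so C₂ = 4/3.
Particular solution: y = 3cos(6x) + (4/3)sin(6x).


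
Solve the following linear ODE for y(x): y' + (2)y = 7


P(x) = 2, Q(x) = 7; integrating factor μ = e^(2x).
(μ y)' = 7e^(2x) ⇒ μ y = (7/2)e^(2x) + C.
Divide by μ: y = 7/2 + Ce^(-2x).


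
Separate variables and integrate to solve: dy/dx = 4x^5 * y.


Separate variables: dy/y = 4x^5 dx.
Integrate: ln|y| = (2/3)x^6 + C₀.
Exponentiate: y = Ce^((2/3)x^6).


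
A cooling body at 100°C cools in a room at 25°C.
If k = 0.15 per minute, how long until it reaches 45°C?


From T(t) = T_a + (T₀ - T_a)e^(-kt), set T(t) = 45:
(45 - 25) / (100 - 25) = e^(-0.15t), so t = -ln(0.267)/0.15 ≈ 8.8 minutes.


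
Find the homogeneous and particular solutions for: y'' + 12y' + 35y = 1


Characteristic roots of r² + 12r + 35 = 0 are -5, -7.
y_h = C₁e^(-5x) + C₂e^(-7x).
Constant forcing; try y_p = A. Then 35A = 1 ⇒ A = 1/35.
General solution: y = C₁e^(-5x) + C₂e^(-7x) + 1/35.


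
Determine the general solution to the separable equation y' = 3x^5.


Integrate both sides with respect to x: y = ∫ 3x^5 dx = (1/2)x^6 + C.


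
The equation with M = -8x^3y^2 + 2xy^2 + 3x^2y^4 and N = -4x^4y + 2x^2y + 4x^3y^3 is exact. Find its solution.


Check exactness: ∂M/∂y = -16x^3y + 4xy + 12x^2y^3 and ∂N/∂x = -16x^3y + 4xy + 12x^2y^3; equal, so the equation is exact.
Integrate M with respect to x (treating y as constant): ∫M dx = -2x^4y^2 + x^2y^2 + x^3y^4 + h(y).
Differentiate w.r.t. y and set equal to N: all terms match, so h'(y) = 0 and h is a constant absorbed into C.
General solution: -2x^4y^2 + x^2y^2 + x^3y^4 = C.


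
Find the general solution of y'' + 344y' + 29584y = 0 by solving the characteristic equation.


Characteristic equation: r² + 344r + 29584 = 0, i.e. (r + 172)² = 0.
Repeated root r = -172; include an x factor for the second linearly independent solution.
General solution: y = (C₁ + C₂x)e^(-172x).


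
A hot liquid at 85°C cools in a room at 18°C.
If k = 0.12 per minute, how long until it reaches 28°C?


From T(t) = T_a + (T₀ - T_a)e^(-kt), set T(t) = 28:
(28 - 18) / (85 - 18) = e^(-0.12t), so t = -ln(0.149)/0.12 ≈ 15.9 minutes.


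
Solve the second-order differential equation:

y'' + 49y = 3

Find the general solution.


Homogeneous part: r² + 49 = 0 ⇒ r = ±7i, so y_h = C₁cos(7x) + C₂sin(7x).
Try constant y_p = A; plug in: 49A = 3 ⇒ A = 3/49.
General solution: y = C₁cos(7x) + C₂sin(7x) + 3/49.


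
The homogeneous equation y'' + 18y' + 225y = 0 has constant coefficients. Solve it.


Characteristic equation: r² + 18r + 225 = 0.
Discriminant is negative; roots r = -9 ± 12i (complex conjugate pair).
General solution uses e^(α x)(C₁ cos(β x) + C₂ sin(β x)): y = e^(-9x)(C₁cos(12x) + C₂sin(12x)).


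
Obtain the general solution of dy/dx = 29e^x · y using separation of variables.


Separate variables: dy/y = 29e^x dx.
Integrate: ln|y| = 29e^x + C₀.
Exponentiate: y = Ce^(29e^x).


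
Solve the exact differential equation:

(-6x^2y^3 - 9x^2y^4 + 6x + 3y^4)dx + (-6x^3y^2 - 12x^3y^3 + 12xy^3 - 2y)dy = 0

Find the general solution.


Check exactness: ∂M/∂y = -18x^2y^2 - 36x^2y^3 + 12y^3 and ∂N/∂x = -18x^2y^2 - 36x^2y^3 + 12y^3; equal, so the equation is exact.
Integrate M with respect to x (treating y as constant): ∫M dx = -2x^3y^3 - 3x^3y^4 + 3x^2 + 3xy^4 + h(y).
Differentiate w.r.t. y and set equal to N: the x-dependent terms already match, leaving h'(y) = -2y. Integrate: h(y) = -y^2.
So F(x,y) = -2x^3y^3 - 3x^3y^4 + 3x^2 + 3xy^4 - y^2.
General solution: -2x^3y^3 - 3x^3y^4 + 3x^2 + 3xy^4 - y^2 = C.


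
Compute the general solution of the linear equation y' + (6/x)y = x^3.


P(x) = 6/x ⇒ μ = x^6.
(x^6 y)' = x^9 ⇒ x^6 y = x^10/(10) + C.
Solve for y: y = (1/10)x^4 + C/x^6.


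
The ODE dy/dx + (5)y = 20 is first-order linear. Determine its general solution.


P(x) = 5, Q(x) = 20; integrating factor μ = e^(5x).
(μ y)' = 20e^(5x) ⇒ μ y = 4e^(5x) + C.
Divide by μ: y = 4 + Ce^(-5x).


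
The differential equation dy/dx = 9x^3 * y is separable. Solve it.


Separate variables: dy/y = 9x^3 dx.
Integrate: ln|y| = (9/4)x^4 + C₀.
Exponentiate: y = Ce^((9/4)x^4).


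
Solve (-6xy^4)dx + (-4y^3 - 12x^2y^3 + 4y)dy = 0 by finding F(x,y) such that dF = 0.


Check exactness: ∂M/∂y = -24xy^3 and ∂N/∂x = -24xy^3; equal, so the equation is exact.
Integrate M with respect to x (treating y as constant): ∫M dx = -3x^2y^4 + h(y).
Differentiate w.r.t. y and set equal to N: the x-dependent terms already match, leaving h'(y) = -4y^3 + 4y. Integrate: h(y) = -y^4 + 2y^2.
So F(x,y) = -y^4 - 3x^2y^4 + 2y^2.
General solution: -y^4 - 3x^2y^4 + 2y^2 = C.


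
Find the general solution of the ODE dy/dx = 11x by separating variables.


Integrate both sides with respect to x: y = ∫ 11x dx = (11/2)x^2 + C.


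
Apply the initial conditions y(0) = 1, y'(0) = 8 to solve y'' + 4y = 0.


Characteristic roots of r² + 4 = 0 are ±2i, so y = C₁cos(2x) + C₂sin(2x).
Apply y(0) = 1: C₁ = 1. Differentiate and apply y'(0) = 8: 2·C₂ = 8, so C₂ = 4.
Particular solution: y = cos(2x) + 4sin(2x).


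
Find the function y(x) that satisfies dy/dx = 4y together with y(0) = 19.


General solution of y' = 4y is y = Ce^(4x).
Apply y(0) = 19: C = 19.
Particular solution: y = 19e^(4x).


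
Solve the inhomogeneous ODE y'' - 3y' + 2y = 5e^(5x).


Characteristic roots of r² - 3r + 2 = 0 are 2, 1.
y_h = C₁e^(2x) + C₂e^(x).
Forcing exponent 5 is not a characteristic root; try y_p = Ae^(5x).
Substitute: A·(25 + (-3)·5 + (2)) = A·12 = 5, so A = 5/12.
General solution: y = C₁e^(2x) + C₂e^(x) + (5/12)e^(5x).


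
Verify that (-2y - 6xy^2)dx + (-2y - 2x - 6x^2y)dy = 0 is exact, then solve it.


Check exactness: ∂M/∂y = -2 - 12xy and ∂N/∂x = -2 - 12xy; equal, so the equation is exact.
Integrate M with respect to x (treating y as constant): ∫M dx = -2xy - 3x^2y^2 + h(y).
Differentiate w.r.t. y and set equal to N: the x-dependent terms already match, leaving h'(y) = -2y. Integrate: h(y) = -y^2.
So F(x,y) = -y^2 - 2xy - 3x^2y^2.
General solution: -y^2 - 2xy - 3x^2y^2 = C.


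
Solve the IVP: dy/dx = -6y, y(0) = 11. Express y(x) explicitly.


General solution of y' = -6y is y = Ce^(-6x).
Apply y(0) = 11: C = 11.
Particular solution: y = 11e^(-6x).


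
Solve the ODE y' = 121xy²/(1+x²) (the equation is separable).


Separate: dy/y² = 121x/(1+x²) dx.
Integrate LHS: ∫ dy/y² = -1/y.
Integrate RHS via u = 1+x²: (121/2)ln(1+x²) + C.
Result: -1/y = (121/2)ln(1+x²) + C.


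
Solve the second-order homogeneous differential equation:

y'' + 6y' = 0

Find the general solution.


Characteristic equation: r² + 6r = 0.
Factor: (r - 0)(r + 6) = 0 ⇒ r = 0, -6 (distinct real).
General solution: y = C₁ + C₂e^(-6x).


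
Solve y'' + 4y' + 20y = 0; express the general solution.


Characteristic equation: r² + 4r + 20 = 0.
Discriminant is negative; roots r = -2 ± 4i (complex conjugate pair).
General solution uses e^(α x)(C₁ cos(β x) + C₂ sin(β x)): y = e^(-2x)(C₁cos(4x) + C₂sin(4x)).


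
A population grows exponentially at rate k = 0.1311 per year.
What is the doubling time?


Exponential growth: P(t) = P₀ e^(0.1311t). Set P(t)/P₀ = 2: e^(0.1311t) = 2.
Solve: t = ln(2)/0.1311 ≈ 5.29 years.


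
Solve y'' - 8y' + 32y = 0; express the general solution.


Characteristic equation: r² - 8r + 32 = 0.
Discriminant is negative; roots r = 4 ± 4i (complex conjugate pair).
General solution uses e^(α x)(C₁ cos(β x) + C₂ sin(β x)): y = e^(4x)(C₁cos(4x) + C₂sin(4x)).


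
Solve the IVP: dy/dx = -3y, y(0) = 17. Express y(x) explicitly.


General solution of y' = -3y is y = Ce^(-3x).
Apply y(0) = 17: C = 17.
Particular solution: y = 17e^(-3x).


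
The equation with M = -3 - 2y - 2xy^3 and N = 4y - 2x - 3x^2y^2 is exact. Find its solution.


Check exactness: ∂M/∂y = -2 - 6xy^2 and ∂N/∂x = -2 - 6xy^2; equal, so the equation is exact.
Integrate M with respect to x (treating y as constant): ∫M dx = -3x - 2xy - x^2y^3 + h(y).
Differentiate w.r.t. y and set equal to N: the x-dependent terms already match, leaving h'(y) = 4y. Integrate: h(y) = 2y^2.
So F(x,y) = -3x + 2y^2 - 2xy - x^2y^3.
General solution: -3x + 2y^2 - 2xy - x^2y^3 = C.


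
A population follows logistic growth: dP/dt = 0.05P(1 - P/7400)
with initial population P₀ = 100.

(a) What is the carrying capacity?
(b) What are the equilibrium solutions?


Logistic ODE dP/dt = 0.05P(1 - P/7400) has equilibria where dP/dt = 0, i.e. P = 0 or P = 7400.
The coefficient (1 - P/K) = 0 when P = K, identifying K = 7400 as the carrying capacity.
(a) K = 7400; (b) equilibria P = 0 and P = 7400.


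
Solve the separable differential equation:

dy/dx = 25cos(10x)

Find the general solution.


g(y) = 1, so integrate directly: y = ∫ 25cos(10x) dx = (5/2)sin(10x) + C.


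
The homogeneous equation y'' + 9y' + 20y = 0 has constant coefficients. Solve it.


Characteristic equation: r² + 9r + 20 = 0.
Factor: (r + 5)(r + 4) = 0 ⇒ r = -5, -4 (distinct real).
General solution: y = C₁e^(-5x) + C₂e^(-4x).


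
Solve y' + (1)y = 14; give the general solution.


P(x) = 1, Q(x) = 14; integrating factor μ = e^(x).
(μ y)' = 14e^(x) ⇒ μ y = 14e^(x) + C.
Divide by μ: y = 14 + Ce^(-x).


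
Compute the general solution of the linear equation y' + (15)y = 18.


P(x) = 15, Q(x) = 18; integrating factor μ = e^(15x).
(μ y)' = 18e^(15x) ⇒ μ y = (6/5)e^(15x) + C.
Divide by μ: y = 6/5 + Ce^(-15x).


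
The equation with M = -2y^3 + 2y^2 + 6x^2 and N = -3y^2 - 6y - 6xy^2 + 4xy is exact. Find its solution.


Check exactness: ∂M/∂y = -6y^2 + 4y and ∂N/∂x = -6y^2 + 4y; equal, so the equation is exact.
Integrate M with respect to x (treating y as constant): ∫M dx = -2xy^3 + 2xy^2 + 2x^3 + h(y).
Differentiate w.r.t. y and set equal to N: the x-dependent terms already match, leaving h'(y) = -3y^2 - 6y. Integrate: h(y) = -y^3 - 3y^2.
So F(x,y) = -y^3 - 3y^2 - 2xy^3 + 2xy^2 + 2x^3.
General solution: -y^3 - 3y^2 - 2xy^3 + 2xy^2 + 2x^3 = C.


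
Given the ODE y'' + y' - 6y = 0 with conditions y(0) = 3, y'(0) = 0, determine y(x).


Characteristic roots of r² + r - 6 = 0 are -3, 2.
General solution y = c₁ e^(-3x) + c₂ e^(2x).
Apply y(0) = 3: c₁ + c₂ = 3. Apply y'(0) = 0: -3 c₁ + 2 c₂ = 0.
Solve: c₁ = 6/5, c₂ = 9/5.
Particular solution: y = (6/5)e^(-3x) + (9/5)e^(2x).


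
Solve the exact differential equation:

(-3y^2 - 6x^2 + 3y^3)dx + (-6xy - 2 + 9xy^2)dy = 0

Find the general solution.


Check exactness: ∂M/∂y = -6y + 9y^2 and ∂N/∂x = -6y + 9y^2; equal, so the equation is exact.
Integrate M with respect to x (treating y as constant): ∫M dx = -3xy^2 - 2x^3 + 3xy^3 + h(y).
Differentiate w.r.t. y and set equal to N: the x-dependent terms already match, leaving h'(y) = -2. Integrate: h(y) = -2y.
So F(x,y) = -3xy^2 - 2y - 2x^3 + 3xy^3.
General solution: -3xy^2 - 2y - 2x^3 + 3xy^3 = C.


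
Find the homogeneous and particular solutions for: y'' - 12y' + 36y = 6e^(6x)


Characteristic polynomial (r - 6)² = 0; repeated root r = 6.
y_h = (C₁ + C₂x)e^(6x). Forcing matches the repeated root (resonance), so try y_p = Ax² e^(6x).
Substitute and solve for A: 2A = 6, so A = 3.
General solution: y = (C₁ + C₂x + 3x²)e^(6x).


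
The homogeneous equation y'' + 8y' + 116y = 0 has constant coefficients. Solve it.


Characteristic equation: r² + 8r + 116 = 0.
Discriminant is negative; roots r = -4 ± 10i (complex conjugate pair).
General solution uses e^(α x)(C₁ cos(β x) + C₂ sin(β x)): y = e^(-4x)(C₁cos(10x) + C₂sin(10x)).


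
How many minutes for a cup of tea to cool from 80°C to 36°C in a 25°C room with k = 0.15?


From T(t) = T_a + (T₀ - T_a)e^(-kt), set T(t) = 36:
(36 - 25) / (80 - 25) = e^(-0.15t), so t = -ln(0.200)/0.15 ≈ 10.7 minutes.


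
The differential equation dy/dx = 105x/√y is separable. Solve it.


Separate: √y dy = 105x dx.
Integrate: (2/3)y^(3/2) = (105/2)x² + C.


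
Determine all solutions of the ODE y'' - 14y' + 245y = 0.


Characteristic equation: r² - 14r + 245 = 0.
Discriminant is negative; roots r = 7 ± 14i (complex conjugate pair).
General solution uses e^(α x)(C₁ cos(β x) + C₂ sin(β x)): y = e^(7x)(C₁cos(14x) + C₂sin(14x)).


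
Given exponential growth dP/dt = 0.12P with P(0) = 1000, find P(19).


The ODE dP/dt = 0.12P has solution P(t) = P(0)e^(0.12t).
Substitute P(0) = 1000 and t = 19: P(19) = 1000 e^(2.28) ≈ 9777.


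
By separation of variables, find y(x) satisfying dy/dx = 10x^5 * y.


Separate variables: dy/y = 10x^5 dx.
Integrate: ln|y| = (5/3)x^6 + C₀.
Exponentiate: y = Ce^((5/3)x^6).


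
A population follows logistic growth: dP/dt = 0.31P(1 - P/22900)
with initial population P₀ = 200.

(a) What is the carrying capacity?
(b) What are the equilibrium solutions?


Logistic ODE dP/dt = 0.31P(1 - P/22900) has equilibria where dP/dt = 0, i.e. P = 0 or P = 22900.
The coefficient (1 - P/K) = 0 when P = K, identifying K = 22900 as the carrying capacity.
(a) K = 22900; (b) equilibria P = 0 and P = 22900.


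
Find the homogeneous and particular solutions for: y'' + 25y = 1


Homogeneous part: r² + 25 = 0 ⇒ r = ±5i, so y_h = C₁cos(5x) + C₂sin(5x).
Try constant y_p = A; plug in: 25A = 1 ⇒ A = 1/25.
General solution: y = C₁cos(5x) + C₂sin(5x) + 1/25.


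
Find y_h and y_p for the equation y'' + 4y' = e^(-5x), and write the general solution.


Characteristic roots of r² + 4r = 0 are -4, 0.
y_h = C₁e^(-4x) + C₂.
Forcing exponent -5 is not a characteristic root; try y_p = Ae^(-5x).
Substitute: A·(25 + (4)·-5 + (0)) = A·5 = 1, so A = 1/5.
General solution: y = C₁e^(-4x) + C₂ + (1/5)e^(-5x).


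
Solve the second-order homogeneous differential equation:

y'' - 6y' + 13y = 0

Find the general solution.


Characteristic equation: r² - 6r + 13 = 0.
Discriminant is negative; roots r = 3 ± 2i (complex conjugate pair).
General solution uses e^(α x)(C₁ cos(β x) + C₂ sin(β x)): y = e^(3x)(C₁cos(2x) + C₂sin(2x)).


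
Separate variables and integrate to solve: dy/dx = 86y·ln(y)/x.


Separate: dy/[y ln(y)] = 86 dx/x.
Substitute u = ln(y): du/u = 86 dx/x.
Integrate: ln|ln(y)| = 86ln|x| + C₀, hence ln(y) = C·x^86.


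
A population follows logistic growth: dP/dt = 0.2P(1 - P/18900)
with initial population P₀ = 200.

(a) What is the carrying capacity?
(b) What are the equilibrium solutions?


Logistic ODE dP/dt = 0.2P(1 - P/18900) has equilibria where dP/dt = 0, i.e. P = 0 or P = 18900.
The coefficient (1 - P/K) = 0 when P = K, identifying K = 18900 as the carrying capacity.
(a) K = 18900; (b) equilibria P = 0 and P = 18900.


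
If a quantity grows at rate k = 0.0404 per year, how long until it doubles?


Exponential growth: P(t) = P₀ e^(0.0404t). Set P(t)/P₀ = 2: e^(0.0404t) = 2.
Solve: t = ln(2)/0.0404 ≈ 17.16 years.


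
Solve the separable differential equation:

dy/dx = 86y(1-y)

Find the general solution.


Separate: dy/[y(1-y)] = 86 dx.
Partial fractions: 1/[y(1-y)] = 1/y + 1/(1-y).
Integrate: ln|y/(1-y)| = 86x + C₀.
Solve for y: y = 1/(1 + Ce^(-86x)).


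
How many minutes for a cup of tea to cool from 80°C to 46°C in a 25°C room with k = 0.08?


From T(t) = T_a + (T₀ - T_a)e^(-kt), set T(t) = 46:
(46 - 25) / (80 - 25) = e^(-0.08t), so t = -ln(0.382)/0.08 ≈ 12.0 minutes.


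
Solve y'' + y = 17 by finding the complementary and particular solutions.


Homogeneous part: r² + 1 = 0 ⇒ r = ±1i, so y_h = C₁cos(x) + C₂sin(x).
Try constant y_p = A; plug in: 1A = 17 ⇒ A = 17.
General solution: y = C₁cos(x) + C₂sin(x) + 17.


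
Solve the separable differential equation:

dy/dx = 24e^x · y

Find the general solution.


Separate variables: dy/y = 24e^x dx.
Integrate: ln|y| = 24e^x + C₀.
Exponentiate: y = Ce^(24e^x).


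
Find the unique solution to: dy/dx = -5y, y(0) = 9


General solution of y' = -5y is y = Ce^(-5x).
Apply y(0) = 9: C = 9.
Particular solution: y = 9e^(-5x).


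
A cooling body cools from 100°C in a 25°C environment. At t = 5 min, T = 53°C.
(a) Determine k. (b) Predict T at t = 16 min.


Newton's law: T(t) = T_a + (T₀ - T_a)e^(-kt).
(a) Use T(5) = 53: (53 - 25)/(100 - 25) = e^(-k·5), so k = -ln(0.373)/5 ≈ 0.1971.
(b) Apply k to t = 16: T(16) = 25 + (75)e^(-3.153) ≈ 28.2°C.


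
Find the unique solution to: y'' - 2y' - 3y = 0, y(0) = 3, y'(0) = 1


Characteristic roots of r² - 2r - 3 = 0 are -1, 3.
General solution y = c₁ e^(-x) + c₂ e^(3x).
Apply y(0) = 3: c₁ + c₂ = 3. Apply y'(0) = 1: -1 c₁ + 3 c₂ = 1.
Solve: c₁ = 2, c₂ = 1.
Particular solution: y = 2e^(-x) + e^(3x).


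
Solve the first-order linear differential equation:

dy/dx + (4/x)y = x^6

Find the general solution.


P(x) = 4/x ⇒ μ = x^4.
(x^4 y)' = x^10 ⇒ x^4 y = x^11/(11) + C.
Solve for y: y = (1/11)x^7 + C/x^4.


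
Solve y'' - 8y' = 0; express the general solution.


Characteristic equation: r² - 8r = 0.
Factor: (r - 8)(r - 0) = 0 ⇒ r = 8, 0 (distinct real).
General solution: y = C₁e^(8x) + C₂.


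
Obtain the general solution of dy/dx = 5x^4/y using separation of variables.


Separate variables: y dy = 5x^4 dx.
Integrate both sides: y²/2 = x^5 + C₀.
Multiply by 2: y² = 2x^5 + C.


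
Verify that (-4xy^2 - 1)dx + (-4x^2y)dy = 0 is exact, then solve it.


Check exactness: ∂M/∂y = -8xy and ∂N/∂x = -8xy; equal, so the equation is exact.
Integrate M with respect to x (treating y as constant): ∫M dx = -2x^2y^2 - x + h(y).
Differentiate w.r.t. y and set equal to N: all terms match, so h'(y) = 0 and h is a constant absorbed into C.
General solution: -2x^2y^2 - x = C.


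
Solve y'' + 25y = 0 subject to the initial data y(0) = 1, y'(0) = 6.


Characteristic roots of r² + 25 = 0 are ±5i, so y = C₁cos(5x) + C₂sin(5x).
Apply y(0) = 1: C₁ = 1. Differentiate and apply y'(0) = 6: 5·C₂ = 6, so C₂ = 6/5.
Particular solution: y = cos(5x) + (6/5)sin(5x).


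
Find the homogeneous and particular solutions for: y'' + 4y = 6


Homogeneous part: r² + 4 = 0 ⇒ r = ±2i, so y_h = C₁cos(2x) + C₂sin(2x).
Try constant y_p = A; plug in: 4A = 6 ⇒ A = 3/2.
General solution: y = C₁cos(2x) + C₂sin(2x) + 3/2.


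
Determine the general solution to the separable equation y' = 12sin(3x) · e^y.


Separate: e^(-y) dy = 12sin(3x) dx.
Integrate: -e^(-y) = -4cos(3x) + C₀.
Rearrange: e^(-y) = 4cos(3x) + C.


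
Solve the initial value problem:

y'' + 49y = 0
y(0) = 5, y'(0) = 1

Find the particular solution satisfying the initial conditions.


Characteristic roots of r² + 49 = 0 are ±7i, so y = C₁cos(7x) + C₂sin(7x).
Apply y(0) = 5: C₁ = 5. Differentiate and apply y'(0) = 1: 7·C₂ = 1, so C₂ = 1/7.
Particular solution: y = 5cos(7x) + (1/7)sin(7x).


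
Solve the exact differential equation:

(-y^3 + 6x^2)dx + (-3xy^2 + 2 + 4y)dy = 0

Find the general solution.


Check exactness: ∂M/∂y = -3y^2 and ∂N/∂x = -3y^2; equal, so the equation is exact.
Integrate M with respect to x (treating y as constant): ∫M dx = -xy^3 + 2x^3 + h(y).
Differentiate w.r.t. y and set equal to N: the x-dependent terms already match, leaving h'(y) = 2 + 4y. Integrate: h(y) = 2y + 2y^2.
So F(x,y) = -xy^3 + 2y + 2y^2 + 2x^3.
General solution: -xy^3 + 2y + 2y^2 + 2x^3 = C.


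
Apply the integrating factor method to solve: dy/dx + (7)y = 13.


P(x) = 7, Q(x) = 13; integrating factor μ = e^(7x).
(μ y)' = 13e^(7x) ⇒ μ y = (13/7)e^(7x) + C.
Divide by μ: y = 13/7 + Ce^(-7x).


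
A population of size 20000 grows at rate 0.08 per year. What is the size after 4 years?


The ODE dP/dt = 0.08P has solution P(t) = P(0)e^(0.08t).
Substitute P(0) = 20000 and t = 4: P(4) = 20000 e^(0.32) ≈ 27543.


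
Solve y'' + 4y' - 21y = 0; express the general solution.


Characteristic equation: r² + 4r - 21 = 0.
Factor: (r + 7)(r - 3) = 0 ⇒ r = -7, 3 (distinct real).
General solution: y = C₁e^(-7x) + C₂e^(3x).


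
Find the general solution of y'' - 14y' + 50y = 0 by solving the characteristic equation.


Characteristic equation: r² - 14r + 50 = 0.
Discriminant is negative; roots r = 7 ± 1i (complex conjugate pair).
General solution uses e^(α x)(C₁ cos(β x) + C₂ sin(β x)): y = e^(7x)(C₁cos(x) + C₂sin(x)).


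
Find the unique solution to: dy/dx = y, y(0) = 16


General solution of y' = y is y = Ce^(x).
Apply y(0) = 16: C = 16.
Particular solution: y = 16e^(x).


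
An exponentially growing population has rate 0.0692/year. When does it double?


Exponential growth: P(t) = P₀ e^(0.0692t). Set P(t)/P₀ = 2: e^(0.0692t) = 2.
Solve: t = ln(2)/0.0692 ≈ 10.02 years.


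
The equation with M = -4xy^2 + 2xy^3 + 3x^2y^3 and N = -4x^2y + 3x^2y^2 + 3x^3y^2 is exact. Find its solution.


Check exactness: ∂M/∂y = -8xy + 6xy^2 + 9x^2y^2 and ∂N/∂x = -8xy + 6xy^2 + 9x^2y^2; equal, so the equation is exact.
Integrate M with respect to x (treating y as constant): ∫M dx = -2x^2y^2 + x^2y^3 + x^3y^3 + h(y).
Differentiate w.r.t. y and set equal to N: all terms match, so h'(y) = 0 and h is a constant absorbed into C.
General solution: -2x^2y^2 + x^2y^3 + x^3y^3 = C.


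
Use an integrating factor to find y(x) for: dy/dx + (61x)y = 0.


P(x) = 61x ⇒ μ = e^((61/2)x²).
Q(x) = 0 so μ y is constant: y = Ce^(-(61/2)x²).


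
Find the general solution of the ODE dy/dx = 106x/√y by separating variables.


Separate: √y dy = 106x dx.
Integrate: (2/3)y^(3/2) = 53x² + C.


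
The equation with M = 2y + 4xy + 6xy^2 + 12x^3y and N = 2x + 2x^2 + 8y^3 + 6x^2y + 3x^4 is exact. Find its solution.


Check exactness: ∂M/∂y = 2 + 4x + 12xy + 12x^3 and ∂N/∂x = 2 + 4x + 12xy + 12x^3; equal, so the equation is exact.
Integrate M with respect to x (treating y as constant): ∫M dx = 2xy + 2x^2y + 3x^2y^2 + 3x^4y + h(y).
Differentiate w.r.t. y and set equal to N: the x-dependent terms already match, leaving h'(y) = 8y^3. Integrate: h(y) = 2y^4.
So F(x,y) = 2xy + 2x^2y + 2y^4 + 3x^2y^2 + 3x^4y.
General solution: 2xy + 2x^2y + 2y^4 + 3x^2y^2 + 3x^4y = C.


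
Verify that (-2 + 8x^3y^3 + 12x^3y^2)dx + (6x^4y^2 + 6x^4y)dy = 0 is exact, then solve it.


Check exactness: ∂M/∂y = 24x^3y^2 + 24x^3y and ∂N/∂x = 24x^3y^2 + 24x^3y; equal, so the equation is exact.
Integrate M with respect to x (treating y as constant): ∫M dx = -2x + 2x^4y^3 + 3x^4y^2 + h(y).
Differentiate w.r.t. y and set equal to N: all terms match, so h'(y) = 0 and h is a constant absorbed into C.
General solution: -2x + 2x^4y^3 + 3x^4y^2 = C.


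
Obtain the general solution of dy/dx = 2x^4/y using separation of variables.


Separate variables: y dy = 2x^4 dx.
Integrate both sides: y²/2 = (2/5)x^5 + C₀.
Multiply by 2: y² = (4/5)x^5 + C.


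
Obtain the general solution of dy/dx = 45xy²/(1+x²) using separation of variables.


Separate: dy/y² = 45x/(1+x²) dx.
Integrate LHS: ∫ dy/y² = -1/y.
Integrate RHS via u = 1+x²: (45/2)ln(1+x²) + C.
Result: -1/y = (45/2)ln(1+x²) + C.


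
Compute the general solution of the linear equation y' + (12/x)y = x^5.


P(x) = 12/x ⇒ μ = x^12.
(x^12 y)' = x^17 ⇒ x^12 y = x^18/(18) + C.
Solve for y: y = (1/18)x^6 + C/x^12.


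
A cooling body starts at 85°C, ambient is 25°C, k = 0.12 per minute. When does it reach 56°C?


From T(t) = T_a + (T₀ - T_a)e^(-kt), set T(t) = 56:
(56 - 25) / (85 - 25) = e^(-0.12t), so t = -ln(0.517)/0.12 ≈ 5.5 minutes.


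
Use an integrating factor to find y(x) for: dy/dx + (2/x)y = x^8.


P(x) = 2/x ⇒ μ = x^2.
(x^2 y)' = x^10 ⇒ x^2 y = x^11/(11) + C.
Solve for y: y = (1/11)x^9 + C/x^2.


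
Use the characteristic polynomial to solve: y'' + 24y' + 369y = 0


Characteristic equation: r² + 24r + 369 = 0.
Discriminant is negative; roots r = -12 ± 15i (complex conjugate pair).
General solution uses e^(α x)(C₁ cos(β x) + C₂ sin(β x)): y = e^(-12x)(C₁cos(15x) + C₂sin(15x)).


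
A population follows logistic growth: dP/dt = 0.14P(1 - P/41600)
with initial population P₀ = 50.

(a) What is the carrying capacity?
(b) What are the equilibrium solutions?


Logistic ODE dP/dt = 0.14P(1 - P/41600) has equilibria where dP/dt = 0, i.e. P = 0 or P = 41600.
The coefficient (1 - P/K) = 0 when P = K, identifying K = 41600 as the carrying capacity.
(a) K = 41600; (b) equilibria P = 0 and P = 41600.


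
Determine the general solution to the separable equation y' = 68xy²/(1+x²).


Separate: dy/y² = 68x/(1+x²) dx.
Integrate LHS: ∫ dy/y² = -1/y.
Integrate RHS via u = 1+x²: 34ln(1+x²) + C.
Result: -1/y = 34ln(1+x²) + C.


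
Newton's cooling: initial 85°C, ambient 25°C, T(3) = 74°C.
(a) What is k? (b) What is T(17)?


Newton's law: T(t) = T_a + (T₀ - T_a)e^(-kt).
(a) Use T(3) = 74: (74 - 25)/(85 - 25) = e^(-k·3), so k = -ln(0.817)/3 ≈ 0.0675.
(b) Apply k to t = 17: T(17) = 25 + (60)e^(-1.148) ≈ 44.0°C.


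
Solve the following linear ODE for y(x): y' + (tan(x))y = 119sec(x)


P(x) = tan(x) ⇒ μ = e^(∫tan(x)dx) = sec(x).
(sec(x) y)' = 119sec²(x) ⇒ sec(x) y = 119tan(x) + C.
Multiply by cos(x): y = 119sin(x) + C·cos(x).


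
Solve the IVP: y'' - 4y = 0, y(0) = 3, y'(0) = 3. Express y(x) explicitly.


Characteristic roots of r² - 4 = 0 are 2, -2.
General solution y = c₁ e^(2x) + c₂ e^(-2x).
Apply y(0) = 3: c₁ + c₂ = 3. Apply y'(0) = 3: 2 c₁ - 2 c₂ = 3.
Solve: c₁ = 9/4, c₂ = 3/4.
Particular solution: y = (9/4)e^(2x) + (3/4)e^(-2x).


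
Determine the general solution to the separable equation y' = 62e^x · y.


Separate variables: dy/y = 62e^x dx.
Integrate: ln|y| = 62e^x + C₀.
Exponentiate: y = Ce^(62e^x).


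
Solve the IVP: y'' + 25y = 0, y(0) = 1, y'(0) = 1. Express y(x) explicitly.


Characteristic roots of r² + 25 = 0 are ±5i, so y = C₁cos(5x) + C₂sin(5x).
Apply y(0) = 1: C₁ = 1. Differentiate and apply y'(0) = 1: 5·C₂ = 1, so C₂ = 1/5.
Particular solution: y = cos(5x) + (1/5)sin(5x).


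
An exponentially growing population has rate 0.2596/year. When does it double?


Exponential growth: P(t) = P₀ e^(0.2596t). Set P(t)/P₀ = 2: e^(0.2596t) = 2.
Solve: t = ln(2)/0.2596 ≈ 2.67 years.


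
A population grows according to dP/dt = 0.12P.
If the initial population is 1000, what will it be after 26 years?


The ODE dP/dt = 0.12P has solution P(t) = P(0)e^(0.12t).
Substitute P(0) = 1000 and t = 26: P(26) = 1000 e^(3.12) ≈ 22646.


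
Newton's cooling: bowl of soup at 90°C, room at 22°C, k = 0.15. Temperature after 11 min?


Newton's law: dT/dt = -k(T - T_a) has solution T(t) = T_a + (T₀ - T_a)e^(-kt).
Plug in T_a = 22, T₀ = 90, k = 0.15, t = 11: T(11) = 22 + (68)e^(-1.65) ≈ 35.1°C.


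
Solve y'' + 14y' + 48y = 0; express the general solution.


Characteristic equation: r² + 14r + 48 = 0.
Factor: (r + 8)(r + 6) = 0 ⇒ r = -8, -6 (distinct real).
General solution: y = C₁e^(-8x) + C₂e^(-6x).


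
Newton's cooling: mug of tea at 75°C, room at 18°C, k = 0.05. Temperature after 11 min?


Newton's law: dT/dt = -k(T - T_a) has solution T(t) = T_a + (T₀ - T_a)e^(-kt).
Plug in T_a = 18, T₀ = 75, k = 0.05, t = 11: T(11) = 18 + (57)e^(-0.55) ≈ 50.9°C.


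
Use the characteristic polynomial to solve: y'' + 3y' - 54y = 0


Characteristic equation: r² + 3r - 54 = 0.
Factor: (r - 6)(r + 9) = 0 ⇒ r = 6, -9 (distinct real).
General solution: y = C₁e^(6x) + C₂e^(-9x).


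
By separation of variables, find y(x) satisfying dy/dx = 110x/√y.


Separate: √y dy = 110x dx.
Integrate: (2/3)y^(3/2) = 55x² + C.


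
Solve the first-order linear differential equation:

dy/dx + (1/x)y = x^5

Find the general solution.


P(x) = 1/x ⇒ μ = x^1.
(x^1 y)' = x^6 ⇒ x^1 y = x^7/(7) + C.
Solve for y: y = (1/7)x^6 + C/x^1.


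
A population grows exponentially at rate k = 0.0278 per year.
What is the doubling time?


Exponential growth: P(t) = P₀ e^(0.0278t). Set P(t)/P₀ = 2: e^(0.0278t) = 2.
Solve: t = ln(2)/0.0278 ≈ 24.93 years.


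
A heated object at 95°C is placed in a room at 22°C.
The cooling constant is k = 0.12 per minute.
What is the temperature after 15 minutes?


Newton's law: dT/dt = -k(T - T_a) has solution T(t) = T_a + (T₀ - T_a)e^(-kt).
Plug in T_a = 22, T₀ = 95, k = 0.12, t = 15: T(15) = 22 + (73)e^(-1.80) ≈ 34.1°C.


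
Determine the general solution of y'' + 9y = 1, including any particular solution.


Homogeneous part: r² + 9 = 0 ⇒ r = ±3i, so y_h = C₁cos(3x) + C₂sin(3x).
Try constant y_p = A; plug in: 9A = 1 ⇒ A = 1/9.
General solution: y = C₁cos(3x) + C₂sin(3x) + 1/9.


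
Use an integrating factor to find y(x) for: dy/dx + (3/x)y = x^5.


P(x) = 3/x ⇒ μ = x^3.
(x^3 y)' = x^8 ⇒ x^3 y = x^9/(9) + C.
Solve for y: y = (1/9)x^6 + C/x^3.
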